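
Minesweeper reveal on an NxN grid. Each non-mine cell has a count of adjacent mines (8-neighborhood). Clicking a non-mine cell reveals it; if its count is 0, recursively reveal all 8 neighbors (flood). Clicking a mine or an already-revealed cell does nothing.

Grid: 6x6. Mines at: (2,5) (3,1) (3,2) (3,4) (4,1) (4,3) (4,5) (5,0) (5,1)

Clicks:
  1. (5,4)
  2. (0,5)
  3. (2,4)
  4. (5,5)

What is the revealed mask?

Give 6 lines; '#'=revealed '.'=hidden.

Answer: ######
######
#####.
......
......
....##

Derivation:
Click 1 (5,4) count=2: revealed 1 new [(5,4)] -> total=1
Click 2 (0,5) count=0: revealed 17 new [(0,0) (0,1) (0,2) (0,3) (0,4) (0,5) (1,0) (1,1) (1,2) (1,3) (1,4) (1,5) (2,0) (2,1) (2,2) (2,3) (2,4)] -> total=18
Click 3 (2,4) count=2: revealed 0 new [(none)] -> total=18
Click 4 (5,5) count=1: revealed 1 new [(5,5)] -> total=19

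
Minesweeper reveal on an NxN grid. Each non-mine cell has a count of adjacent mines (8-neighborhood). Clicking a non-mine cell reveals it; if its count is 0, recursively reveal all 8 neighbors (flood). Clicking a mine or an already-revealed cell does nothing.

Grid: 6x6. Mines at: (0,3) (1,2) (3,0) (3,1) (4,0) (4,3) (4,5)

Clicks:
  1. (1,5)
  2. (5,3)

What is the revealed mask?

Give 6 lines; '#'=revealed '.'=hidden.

Answer: ....##
...###
...###
...###
......
...#..

Derivation:
Click 1 (1,5) count=0: revealed 11 new [(0,4) (0,5) (1,3) (1,4) (1,5) (2,3) (2,4) (2,5) (3,3) (3,4) (3,5)] -> total=11
Click 2 (5,3) count=1: revealed 1 new [(5,3)] -> total=12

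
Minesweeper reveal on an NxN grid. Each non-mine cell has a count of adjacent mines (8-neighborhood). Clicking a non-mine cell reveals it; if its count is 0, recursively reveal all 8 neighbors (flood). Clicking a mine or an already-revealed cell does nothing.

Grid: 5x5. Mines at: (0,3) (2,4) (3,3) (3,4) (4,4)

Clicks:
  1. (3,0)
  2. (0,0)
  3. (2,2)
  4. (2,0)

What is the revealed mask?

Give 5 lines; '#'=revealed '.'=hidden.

Click 1 (3,0) count=0: revealed 15 new [(0,0) (0,1) (0,2) (1,0) (1,1) (1,2) (2,0) (2,1) (2,2) (3,0) (3,1) (3,2) (4,0) (4,1) (4,2)] -> total=15
Click 2 (0,0) count=0: revealed 0 new [(none)] -> total=15
Click 3 (2,2) count=1: revealed 0 new [(none)] -> total=15
Click 4 (2,0) count=0: revealed 0 new [(none)] -> total=15

Answer: ###..
###..
###..
###..
###..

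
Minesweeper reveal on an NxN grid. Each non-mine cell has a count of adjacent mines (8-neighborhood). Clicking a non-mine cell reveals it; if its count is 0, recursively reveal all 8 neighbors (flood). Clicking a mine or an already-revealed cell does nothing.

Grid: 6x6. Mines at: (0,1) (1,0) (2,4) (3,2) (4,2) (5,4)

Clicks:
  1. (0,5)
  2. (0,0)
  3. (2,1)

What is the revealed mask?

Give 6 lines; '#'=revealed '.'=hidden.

Answer: #.####
..####
.#....
......
......
......

Derivation:
Click 1 (0,5) count=0: revealed 8 new [(0,2) (0,3) (0,4) (0,5) (1,2) (1,3) (1,4) (1,5)] -> total=8
Click 2 (0,0) count=2: revealed 1 new [(0,0)] -> total=9
Click 3 (2,1) count=2: revealed 1 new [(2,1)] -> total=10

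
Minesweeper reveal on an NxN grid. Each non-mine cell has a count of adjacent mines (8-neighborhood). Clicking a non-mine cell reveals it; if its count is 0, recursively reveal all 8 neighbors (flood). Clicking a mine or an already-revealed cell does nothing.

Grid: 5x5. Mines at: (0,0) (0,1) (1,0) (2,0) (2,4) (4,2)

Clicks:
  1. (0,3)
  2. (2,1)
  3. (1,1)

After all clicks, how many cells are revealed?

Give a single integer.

Click 1 (0,3) count=0: revealed 6 new [(0,2) (0,3) (0,4) (1,2) (1,3) (1,4)] -> total=6
Click 2 (2,1) count=2: revealed 1 new [(2,1)] -> total=7
Click 3 (1,1) count=4: revealed 1 new [(1,1)] -> total=8

Answer: 8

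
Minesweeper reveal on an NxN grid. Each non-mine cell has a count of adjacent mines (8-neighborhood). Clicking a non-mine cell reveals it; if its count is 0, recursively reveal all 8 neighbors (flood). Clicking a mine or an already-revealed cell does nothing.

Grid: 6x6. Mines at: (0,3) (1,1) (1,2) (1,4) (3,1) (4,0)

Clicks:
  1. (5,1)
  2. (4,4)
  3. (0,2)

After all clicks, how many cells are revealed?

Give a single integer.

Answer: 19

Derivation:
Click 1 (5,1) count=1: revealed 1 new [(5,1)] -> total=1
Click 2 (4,4) count=0: revealed 17 new [(2,2) (2,3) (2,4) (2,5) (3,2) (3,3) (3,4) (3,5) (4,1) (4,2) (4,3) (4,4) (4,5) (5,2) (5,3) (5,4) (5,5)] -> total=18
Click 3 (0,2) count=3: revealed 1 new [(0,2)] -> total=19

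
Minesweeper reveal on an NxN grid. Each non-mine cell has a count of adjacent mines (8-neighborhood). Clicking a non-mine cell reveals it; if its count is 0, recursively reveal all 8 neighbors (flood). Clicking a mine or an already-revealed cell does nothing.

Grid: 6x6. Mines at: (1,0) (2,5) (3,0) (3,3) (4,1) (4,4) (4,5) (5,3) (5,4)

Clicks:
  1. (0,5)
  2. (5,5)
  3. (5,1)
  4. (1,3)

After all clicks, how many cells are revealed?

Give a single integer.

Click 1 (0,5) count=0: revealed 14 new [(0,1) (0,2) (0,3) (0,4) (0,5) (1,1) (1,2) (1,3) (1,4) (1,5) (2,1) (2,2) (2,3) (2,4)] -> total=14
Click 2 (5,5) count=3: revealed 1 new [(5,5)] -> total=15
Click 3 (5,1) count=1: revealed 1 new [(5,1)] -> total=16
Click 4 (1,3) count=0: revealed 0 new [(none)] -> total=16

Answer: 16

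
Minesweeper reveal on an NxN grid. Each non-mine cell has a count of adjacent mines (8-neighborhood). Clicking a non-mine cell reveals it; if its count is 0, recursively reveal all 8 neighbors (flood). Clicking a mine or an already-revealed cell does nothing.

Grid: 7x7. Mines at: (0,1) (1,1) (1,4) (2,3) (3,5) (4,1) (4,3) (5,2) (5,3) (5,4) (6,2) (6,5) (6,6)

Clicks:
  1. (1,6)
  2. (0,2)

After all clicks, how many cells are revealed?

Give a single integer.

Click 1 (1,6) count=0: revealed 6 new [(0,5) (0,6) (1,5) (1,6) (2,5) (2,6)] -> total=6
Click 2 (0,2) count=2: revealed 1 new [(0,2)] -> total=7

Answer: 7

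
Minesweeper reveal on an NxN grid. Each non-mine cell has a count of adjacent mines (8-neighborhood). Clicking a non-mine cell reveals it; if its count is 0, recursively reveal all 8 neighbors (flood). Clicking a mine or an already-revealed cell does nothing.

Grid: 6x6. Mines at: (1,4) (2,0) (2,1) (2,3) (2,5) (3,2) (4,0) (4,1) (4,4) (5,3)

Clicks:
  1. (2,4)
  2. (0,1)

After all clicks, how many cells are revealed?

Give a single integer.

Answer: 9

Derivation:
Click 1 (2,4) count=3: revealed 1 new [(2,4)] -> total=1
Click 2 (0,1) count=0: revealed 8 new [(0,0) (0,1) (0,2) (0,3) (1,0) (1,1) (1,2) (1,3)] -> total=9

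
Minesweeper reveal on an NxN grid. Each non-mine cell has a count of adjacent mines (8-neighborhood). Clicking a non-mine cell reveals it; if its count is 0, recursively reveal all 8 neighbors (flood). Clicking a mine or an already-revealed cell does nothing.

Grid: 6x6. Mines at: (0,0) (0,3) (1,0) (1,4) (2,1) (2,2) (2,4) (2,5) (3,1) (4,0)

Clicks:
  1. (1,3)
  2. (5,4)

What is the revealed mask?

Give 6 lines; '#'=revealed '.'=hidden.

Click 1 (1,3) count=4: revealed 1 new [(1,3)] -> total=1
Click 2 (5,4) count=0: revealed 14 new [(3,2) (3,3) (3,4) (3,5) (4,1) (4,2) (4,3) (4,4) (4,5) (5,1) (5,2) (5,3) (5,4) (5,5)] -> total=15

Answer: ......
...#..
......
..####
.#####
.#####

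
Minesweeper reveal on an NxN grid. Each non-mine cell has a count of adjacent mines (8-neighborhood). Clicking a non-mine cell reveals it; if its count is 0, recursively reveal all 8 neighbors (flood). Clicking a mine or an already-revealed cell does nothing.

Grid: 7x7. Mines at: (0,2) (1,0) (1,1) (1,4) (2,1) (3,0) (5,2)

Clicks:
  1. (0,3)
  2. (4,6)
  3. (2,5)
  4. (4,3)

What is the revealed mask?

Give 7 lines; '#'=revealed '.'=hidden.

Answer: ...#.##
.....##
..#####
..#####
..#####
...####
...####

Derivation:
Click 1 (0,3) count=2: revealed 1 new [(0,3)] -> total=1
Click 2 (4,6) count=0: revealed 27 new [(0,5) (0,6) (1,5) (1,6) (2,2) (2,3) (2,4) (2,5) (2,6) (3,2) (3,3) (3,4) (3,5) (3,6) (4,2) (4,3) (4,4) (4,5) (4,6) (5,3) (5,4) (5,5) (5,6) (6,3) (6,4) (6,5) (6,6)] -> total=28
Click 3 (2,5) count=1: revealed 0 new [(none)] -> total=28
Click 4 (4,3) count=1: revealed 0 new [(none)] -> total=28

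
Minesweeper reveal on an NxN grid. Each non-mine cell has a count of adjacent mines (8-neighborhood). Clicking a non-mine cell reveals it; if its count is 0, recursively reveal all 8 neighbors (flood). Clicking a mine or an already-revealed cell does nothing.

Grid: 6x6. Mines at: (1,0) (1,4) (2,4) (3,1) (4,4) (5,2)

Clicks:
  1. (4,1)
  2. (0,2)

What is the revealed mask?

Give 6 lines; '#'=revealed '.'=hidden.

Click 1 (4,1) count=2: revealed 1 new [(4,1)] -> total=1
Click 2 (0,2) count=0: revealed 9 new [(0,1) (0,2) (0,3) (1,1) (1,2) (1,3) (2,1) (2,2) (2,3)] -> total=10

Answer: .###..
.###..
.###..
......
.#....
......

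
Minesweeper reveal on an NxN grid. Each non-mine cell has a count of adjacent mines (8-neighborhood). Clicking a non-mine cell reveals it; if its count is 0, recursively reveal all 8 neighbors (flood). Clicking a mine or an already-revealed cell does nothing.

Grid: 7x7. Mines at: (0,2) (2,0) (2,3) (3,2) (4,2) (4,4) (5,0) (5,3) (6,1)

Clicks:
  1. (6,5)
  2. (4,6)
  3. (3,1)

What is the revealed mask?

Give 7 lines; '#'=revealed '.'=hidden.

Answer: ...####
...####
....###
.#..###
.....##
....###
....###

Derivation:
Click 1 (6,5) count=0: revealed 22 new [(0,3) (0,4) (0,5) (0,6) (1,3) (1,4) (1,5) (1,6) (2,4) (2,5) (2,6) (3,4) (3,5) (3,6) (4,5) (4,6) (5,4) (5,5) (5,6) (6,4) (6,5) (6,6)] -> total=22
Click 2 (4,6) count=0: revealed 0 new [(none)] -> total=22
Click 3 (3,1) count=3: revealed 1 new [(3,1)] -> total=23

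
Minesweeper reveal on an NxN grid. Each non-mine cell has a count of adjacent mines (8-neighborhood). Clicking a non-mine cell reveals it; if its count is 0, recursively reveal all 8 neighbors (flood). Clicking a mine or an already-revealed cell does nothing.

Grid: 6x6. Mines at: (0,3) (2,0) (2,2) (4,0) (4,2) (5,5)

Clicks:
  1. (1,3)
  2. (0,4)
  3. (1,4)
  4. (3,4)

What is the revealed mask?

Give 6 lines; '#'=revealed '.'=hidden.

Click 1 (1,3) count=2: revealed 1 new [(1,3)] -> total=1
Click 2 (0,4) count=1: revealed 1 new [(0,4)] -> total=2
Click 3 (1,4) count=1: revealed 1 new [(1,4)] -> total=3
Click 4 (3,4) count=0: revealed 11 new [(0,5) (1,5) (2,3) (2,4) (2,5) (3,3) (3,4) (3,5) (4,3) (4,4) (4,5)] -> total=14

Answer: ....##
...###
...###
...###
...###
......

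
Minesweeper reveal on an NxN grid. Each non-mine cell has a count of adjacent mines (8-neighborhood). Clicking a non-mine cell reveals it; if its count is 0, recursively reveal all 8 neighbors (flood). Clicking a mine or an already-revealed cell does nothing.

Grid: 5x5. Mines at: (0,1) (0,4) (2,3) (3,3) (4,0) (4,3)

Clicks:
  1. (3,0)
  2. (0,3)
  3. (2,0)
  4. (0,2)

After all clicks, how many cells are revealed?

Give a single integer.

Click 1 (3,0) count=1: revealed 1 new [(3,0)] -> total=1
Click 2 (0,3) count=1: revealed 1 new [(0,3)] -> total=2
Click 3 (2,0) count=0: revealed 8 new [(1,0) (1,1) (1,2) (2,0) (2,1) (2,2) (3,1) (3,2)] -> total=10
Click 4 (0,2) count=1: revealed 1 new [(0,2)] -> total=11

Answer: 11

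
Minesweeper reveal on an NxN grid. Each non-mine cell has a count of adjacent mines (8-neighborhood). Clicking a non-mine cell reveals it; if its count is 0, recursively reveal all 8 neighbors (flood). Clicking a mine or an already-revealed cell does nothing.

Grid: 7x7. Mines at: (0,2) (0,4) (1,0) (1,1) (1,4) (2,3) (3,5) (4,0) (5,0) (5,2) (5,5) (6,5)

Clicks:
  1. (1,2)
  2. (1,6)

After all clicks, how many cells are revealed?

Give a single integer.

Click 1 (1,2) count=3: revealed 1 new [(1,2)] -> total=1
Click 2 (1,6) count=0: revealed 6 new [(0,5) (0,6) (1,5) (1,6) (2,5) (2,6)] -> total=7

Answer: 7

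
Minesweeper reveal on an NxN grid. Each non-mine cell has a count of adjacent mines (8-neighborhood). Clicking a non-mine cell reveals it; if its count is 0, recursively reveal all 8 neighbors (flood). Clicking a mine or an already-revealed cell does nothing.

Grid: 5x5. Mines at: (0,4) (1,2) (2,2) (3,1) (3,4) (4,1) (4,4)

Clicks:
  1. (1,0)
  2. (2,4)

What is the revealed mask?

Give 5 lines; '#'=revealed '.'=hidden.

Answer: ##...
##...
##..#
.....
.....

Derivation:
Click 1 (1,0) count=0: revealed 6 new [(0,0) (0,1) (1,0) (1,1) (2,0) (2,1)] -> total=6
Click 2 (2,4) count=1: revealed 1 new [(2,4)] -> total=7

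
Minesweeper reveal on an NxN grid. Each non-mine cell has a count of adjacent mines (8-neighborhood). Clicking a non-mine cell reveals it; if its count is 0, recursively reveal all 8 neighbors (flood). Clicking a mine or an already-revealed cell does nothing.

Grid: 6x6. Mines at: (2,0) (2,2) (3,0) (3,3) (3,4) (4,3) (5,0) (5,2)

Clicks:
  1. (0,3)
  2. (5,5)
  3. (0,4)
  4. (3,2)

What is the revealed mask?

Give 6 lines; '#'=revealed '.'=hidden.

Answer: ######
######
...###
..#...
....##
....##

Derivation:
Click 1 (0,3) count=0: revealed 15 new [(0,0) (0,1) (0,2) (0,3) (0,4) (0,5) (1,0) (1,1) (1,2) (1,3) (1,4) (1,5) (2,3) (2,4) (2,5)] -> total=15
Click 2 (5,5) count=0: revealed 4 new [(4,4) (4,5) (5,4) (5,5)] -> total=19
Click 3 (0,4) count=0: revealed 0 new [(none)] -> total=19
Click 4 (3,2) count=3: revealed 1 new [(3,2)] -> total=20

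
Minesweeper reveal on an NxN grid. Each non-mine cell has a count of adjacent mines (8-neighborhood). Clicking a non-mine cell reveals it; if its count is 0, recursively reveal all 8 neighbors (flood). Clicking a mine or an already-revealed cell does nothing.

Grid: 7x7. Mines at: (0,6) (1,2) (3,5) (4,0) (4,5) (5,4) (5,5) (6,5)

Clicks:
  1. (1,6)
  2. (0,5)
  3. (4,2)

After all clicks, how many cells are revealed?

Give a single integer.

Answer: 22

Derivation:
Click 1 (1,6) count=1: revealed 1 new [(1,6)] -> total=1
Click 2 (0,5) count=1: revealed 1 new [(0,5)] -> total=2
Click 3 (4,2) count=0: revealed 20 new [(2,1) (2,2) (2,3) (2,4) (3,1) (3,2) (3,3) (3,4) (4,1) (4,2) (4,3) (4,4) (5,0) (5,1) (5,2) (5,3) (6,0) (6,1) (6,2) (6,3)] -> total=22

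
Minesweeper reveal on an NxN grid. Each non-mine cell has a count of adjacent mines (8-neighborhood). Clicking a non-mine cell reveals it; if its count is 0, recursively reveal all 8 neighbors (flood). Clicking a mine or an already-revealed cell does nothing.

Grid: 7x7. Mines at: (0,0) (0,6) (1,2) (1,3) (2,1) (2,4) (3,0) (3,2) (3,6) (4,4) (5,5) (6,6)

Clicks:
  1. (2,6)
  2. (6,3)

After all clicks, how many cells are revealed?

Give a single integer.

Click 1 (2,6) count=1: revealed 1 new [(2,6)] -> total=1
Click 2 (6,3) count=0: revealed 14 new [(4,0) (4,1) (4,2) (4,3) (5,0) (5,1) (5,2) (5,3) (5,4) (6,0) (6,1) (6,2) (6,3) (6,4)] -> total=15

Answer: 15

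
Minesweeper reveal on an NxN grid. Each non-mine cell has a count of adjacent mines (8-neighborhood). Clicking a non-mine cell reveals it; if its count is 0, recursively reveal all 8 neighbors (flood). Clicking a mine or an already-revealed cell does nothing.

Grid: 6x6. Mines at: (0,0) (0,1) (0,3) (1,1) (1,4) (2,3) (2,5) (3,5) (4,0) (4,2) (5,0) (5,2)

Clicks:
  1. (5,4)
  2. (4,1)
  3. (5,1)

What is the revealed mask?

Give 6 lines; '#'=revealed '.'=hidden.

Click 1 (5,4) count=0: revealed 6 new [(4,3) (4,4) (4,5) (5,3) (5,4) (5,5)] -> total=6
Click 2 (4,1) count=4: revealed 1 new [(4,1)] -> total=7
Click 3 (5,1) count=4: revealed 1 new [(5,1)] -> total=8

Answer: ......
......
......
......
.#.###
.#.###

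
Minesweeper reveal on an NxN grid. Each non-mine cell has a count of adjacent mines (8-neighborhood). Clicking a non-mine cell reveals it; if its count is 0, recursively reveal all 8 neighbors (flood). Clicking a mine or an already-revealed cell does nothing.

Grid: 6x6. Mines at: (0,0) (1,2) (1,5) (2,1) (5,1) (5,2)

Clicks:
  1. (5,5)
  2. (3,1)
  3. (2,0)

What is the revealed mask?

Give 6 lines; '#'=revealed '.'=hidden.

Answer: ......
......
#.####
.#####
..####
...###

Derivation:
Click 1 (5,5) count=0: revealed 15 new [(2,2) (2,3) (2,4) (2,5) (3,2) (3,3) (3,4) (3,5) (4,2) (4,3) (4,4) (4,5) (5,3) (5,4) (5,5)] -> total=15
Click 2 (3,1) count=1: revealed 1 new [(3,1)] -> total=16
Click 3 (2,0) count=1: revealed 1 new [(2,0)] -> total=17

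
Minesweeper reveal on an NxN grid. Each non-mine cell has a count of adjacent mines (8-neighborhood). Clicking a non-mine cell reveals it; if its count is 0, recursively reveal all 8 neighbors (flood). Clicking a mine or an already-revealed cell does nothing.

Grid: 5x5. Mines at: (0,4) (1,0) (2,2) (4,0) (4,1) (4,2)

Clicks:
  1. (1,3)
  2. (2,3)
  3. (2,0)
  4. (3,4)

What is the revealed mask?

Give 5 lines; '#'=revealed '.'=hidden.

Click 1 (1,3) count=2: revealed 1 new [(1,3)] -> total=1
Click 2 (2,3) count=1: revealed 1 new [(2,3)] -> total=2
Click 3 (2,0) count=1: revealed 1 new [(2,0)] -> total=3
Click 4 (3,4) count=0: revealed 6 new [(1,4) (2,4) (3,3) (3,4) (4,3) (4,4)] -> total=9

Answer: .....
...##
#..##
...##
...##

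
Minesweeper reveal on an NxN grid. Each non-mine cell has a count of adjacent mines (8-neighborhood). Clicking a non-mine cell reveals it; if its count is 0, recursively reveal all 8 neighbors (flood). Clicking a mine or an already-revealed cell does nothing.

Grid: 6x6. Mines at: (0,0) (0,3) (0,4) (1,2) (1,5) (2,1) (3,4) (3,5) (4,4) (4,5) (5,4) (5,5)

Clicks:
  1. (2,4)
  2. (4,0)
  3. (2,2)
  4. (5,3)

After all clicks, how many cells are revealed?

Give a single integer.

Answer: 14

Derivation:
Click 1 (2,4) count=3: revealed 1 new [(2,4)] -> total=1
Click 2 (4,0) count=0: revealed 12 new [(3,0) (3,1) (3,2) (3,3) (4,0) (4,1) (4,2) (4,3) (5,0) (5,1) (5,2) (5,3)] -> total=13
Click 3 (2,2) count=2: revealed 1 new [(2,2)] -> total=14
Click 4 (5,3) count=2: revealed 0 new [(none)] -> total=14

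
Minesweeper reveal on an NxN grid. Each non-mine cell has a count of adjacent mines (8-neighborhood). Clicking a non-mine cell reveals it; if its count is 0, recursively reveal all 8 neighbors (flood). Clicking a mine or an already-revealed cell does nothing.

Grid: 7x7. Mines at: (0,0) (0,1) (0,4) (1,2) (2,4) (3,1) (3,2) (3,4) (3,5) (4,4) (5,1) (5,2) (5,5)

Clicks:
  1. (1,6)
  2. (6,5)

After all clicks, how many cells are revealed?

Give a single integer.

Click 1 (1,6) count=0: revealed 6 new [(0,5) (0,6) (1,5) (1,6) (2,5) (2,6)] -> total=6
Click 2 (6,5) count=1: revealed 1 new [(6,5)] -> total=7

Answer: 7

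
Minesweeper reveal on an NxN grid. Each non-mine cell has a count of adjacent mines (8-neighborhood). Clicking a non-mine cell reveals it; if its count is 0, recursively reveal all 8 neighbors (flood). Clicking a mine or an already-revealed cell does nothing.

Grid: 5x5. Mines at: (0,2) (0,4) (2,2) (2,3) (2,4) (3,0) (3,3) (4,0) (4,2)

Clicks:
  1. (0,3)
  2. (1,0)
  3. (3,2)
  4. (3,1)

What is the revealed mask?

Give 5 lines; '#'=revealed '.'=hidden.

Answer: ##.#.
##...
##...
.##..
.....

Derivation:
Click 1 (0,3) count=2: revealed 1 new [(0,3)] -> total=1
Click 2 (1,0) count=0: revealed 6 new [(0,0) (0,1) (1,0) (1,1) (2,0) (2,1)] -> total=7
Click 3 (3,2) count=4: revealed 1 new [(3,2)] -> total=8
Click 4 (3,1) count=4: revealed 1 new [(3,1)] -> total=9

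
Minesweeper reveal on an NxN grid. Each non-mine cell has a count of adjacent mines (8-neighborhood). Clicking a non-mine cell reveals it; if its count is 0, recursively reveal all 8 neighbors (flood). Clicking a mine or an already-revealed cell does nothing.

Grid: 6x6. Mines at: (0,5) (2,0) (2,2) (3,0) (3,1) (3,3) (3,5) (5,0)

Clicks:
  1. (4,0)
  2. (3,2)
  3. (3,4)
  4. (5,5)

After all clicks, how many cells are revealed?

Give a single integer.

Answer: 13

Derivation:
Click 1 (4,0) count=3: revealed 1 new [(4,0)] -> total=1
Click 2 (3,2) count=3: revealed 1 new [(3,2)] -> total=2
Click 3 (3,4) count=2: revealed 1 new [(3,4)] -> total=3
Click 4 (5,5) count=0: revealed 10 new [(4,1) (4,2) (4,3) (4,4) (4,5) (5,1) (5,2) (5,3) (5,4) (5,5)] -> total=13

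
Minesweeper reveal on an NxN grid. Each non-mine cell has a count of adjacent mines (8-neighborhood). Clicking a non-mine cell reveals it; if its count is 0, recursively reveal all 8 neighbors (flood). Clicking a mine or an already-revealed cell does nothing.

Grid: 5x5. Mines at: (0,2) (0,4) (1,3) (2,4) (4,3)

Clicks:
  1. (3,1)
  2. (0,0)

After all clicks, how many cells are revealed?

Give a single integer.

Answer: 14

Derivation:
Click 1 (3,1) count=0: revealed 14 new [(0,0) (0,1) (1,0) (1,1) (1,2) (2,0) (2,1) (2,2) (3,0) (3,1) (3,2) (4,0) (4,1) (4,2)] -> total=14
Click 2 (0,0) count=0: revealed 0 new [(none)] -> total=14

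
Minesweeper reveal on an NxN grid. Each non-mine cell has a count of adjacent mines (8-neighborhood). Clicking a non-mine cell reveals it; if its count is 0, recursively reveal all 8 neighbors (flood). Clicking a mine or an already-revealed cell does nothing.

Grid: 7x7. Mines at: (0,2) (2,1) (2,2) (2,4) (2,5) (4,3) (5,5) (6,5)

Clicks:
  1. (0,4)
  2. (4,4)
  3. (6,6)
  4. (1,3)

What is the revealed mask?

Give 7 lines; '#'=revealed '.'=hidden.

Click 1 (0,4) count=0: revealed 8 new [(0,3) (0,4) (0,5) (0,6) (1,3) (1,4) (1,5) (1,6)] -> total=8
Click 2 (4,4) count=2: revealed 1 new [(4,4)] -> total=9
Click 3 (6,6) count=2: revealed 1 new [(6,6)] -> total=10
Click 4 (1,3) count=3: revealed 0 new [(none)] -> total=10

Answer: ...####
...####
.......
.......
....#..
.......
......#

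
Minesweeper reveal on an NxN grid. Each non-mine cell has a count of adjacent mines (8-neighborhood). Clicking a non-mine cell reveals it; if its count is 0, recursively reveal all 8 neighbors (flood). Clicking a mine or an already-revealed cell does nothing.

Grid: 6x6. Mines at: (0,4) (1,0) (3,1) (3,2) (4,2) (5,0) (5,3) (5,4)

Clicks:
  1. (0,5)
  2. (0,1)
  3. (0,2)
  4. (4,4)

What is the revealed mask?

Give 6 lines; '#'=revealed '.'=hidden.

Click 1 (0,5) count=1: revealed 1 new [(0,5)] -> total=1
Click 2 (0,1) count=1: revealed 1 new [(0,1)] -> total=2
Click 3 (0,2) count=0: revealed 8 new [(0,2) (0,3) (1,1) (1,2) (1,3) (2,1) (2,2) (2,3)] -> total=10
Click 4 (4,4) count=2: revealed 1 new [(4,4)] -> total=11

Answer: .###.#
.###..
.###..
......
....#.
......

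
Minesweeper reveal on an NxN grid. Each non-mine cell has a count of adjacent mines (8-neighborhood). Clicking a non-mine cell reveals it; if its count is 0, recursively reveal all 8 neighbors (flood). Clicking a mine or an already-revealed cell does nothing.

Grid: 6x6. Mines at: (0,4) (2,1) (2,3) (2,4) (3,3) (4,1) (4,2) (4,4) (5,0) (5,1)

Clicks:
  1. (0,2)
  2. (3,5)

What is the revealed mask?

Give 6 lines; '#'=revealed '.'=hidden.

Answer: ####..
####..
......
.....#
......
......

Derivation:
Click 1 (0,2) count=0: revealed 8 new [(0,0) (0,1) (0,2) (0,3) (1,0) (1,1) (1,2) (1,3)] -> total=8
Click 2 (3,5) count=2: revealed 1 new [(3,5)] -> total=9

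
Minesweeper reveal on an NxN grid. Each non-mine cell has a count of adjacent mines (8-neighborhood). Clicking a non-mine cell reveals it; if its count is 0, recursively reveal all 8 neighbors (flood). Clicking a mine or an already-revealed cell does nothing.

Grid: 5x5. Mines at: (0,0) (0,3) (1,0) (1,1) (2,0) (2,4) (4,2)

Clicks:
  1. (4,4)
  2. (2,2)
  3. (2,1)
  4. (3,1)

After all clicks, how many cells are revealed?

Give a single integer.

Click 1 (4,4) count=0: revealed 4 new [(3,3) (3,4) (4,3) (4,4)] -> total=4
Click 2 (2,2) count=1: revealed 1 new [(2,2)] -> total=5
Click 3 (2,1) count=3: revealed 1 new [(2,1)] -> total=6
Click 4 (3,1) count=2: revealed 1 new [(3,1)] -> total=7

Answer: 7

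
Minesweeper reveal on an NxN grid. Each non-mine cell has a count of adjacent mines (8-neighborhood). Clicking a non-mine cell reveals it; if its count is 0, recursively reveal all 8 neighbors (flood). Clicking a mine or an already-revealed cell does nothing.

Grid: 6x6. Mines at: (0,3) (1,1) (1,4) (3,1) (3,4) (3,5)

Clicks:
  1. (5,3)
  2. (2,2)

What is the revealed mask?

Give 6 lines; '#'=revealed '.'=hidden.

Answer: ......
......
..#...
......
######
######

Derivation:
Click 1 (5,3) count=0: revealed 12 new [(4,0) (4,1) (4,2) (4,3) (4,4) (4,5) (5,0) (5,1) (5,2) (5,3) (5,4) (5,5)] -> total=12
Click 2 (2,2) count=2: revealed 1 new [(2,2)] -> total=13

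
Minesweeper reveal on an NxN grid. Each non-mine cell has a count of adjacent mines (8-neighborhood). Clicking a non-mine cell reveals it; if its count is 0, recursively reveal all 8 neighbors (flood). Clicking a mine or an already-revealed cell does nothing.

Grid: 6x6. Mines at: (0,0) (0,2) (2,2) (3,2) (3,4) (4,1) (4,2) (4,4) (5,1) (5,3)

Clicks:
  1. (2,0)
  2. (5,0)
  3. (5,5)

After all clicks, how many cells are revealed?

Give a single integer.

Click 1 (2,0) count=0: revealed 6 new [(1,0) (1,1) (2,0) (2,1) (3,0) (3,1)] -> total=6
Click 2 (5,0) count=2: revealed 1 new [(5,0)] -> total=7
Click 3 (5,5) count=1: revealed 1 new [(5,5)] -> total=8

Answer: 8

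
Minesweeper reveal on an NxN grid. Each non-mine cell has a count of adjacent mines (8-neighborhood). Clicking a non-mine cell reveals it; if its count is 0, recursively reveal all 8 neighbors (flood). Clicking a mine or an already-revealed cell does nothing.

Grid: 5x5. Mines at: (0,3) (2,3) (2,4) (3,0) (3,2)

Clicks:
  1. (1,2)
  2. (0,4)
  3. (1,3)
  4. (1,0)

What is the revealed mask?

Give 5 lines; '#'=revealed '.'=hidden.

Click 1 (1,2) count=2: revealed 1 new [(1,2)] -> total=1
Click 2 (0,4) count=1: revealed 1 new [(0,4)] -> total=2
Click 3 (1,3) count=3: revealed 1 new [(1,3)] -> total=3
Click 4 (1,0) count=0: revealed 8 new [(0,0) (0,1) (0,2) (1,0) (1,1) (2,0) (2,1) (2,2)] -> total=11

Answer: ###.#
####.
###..
.....
.....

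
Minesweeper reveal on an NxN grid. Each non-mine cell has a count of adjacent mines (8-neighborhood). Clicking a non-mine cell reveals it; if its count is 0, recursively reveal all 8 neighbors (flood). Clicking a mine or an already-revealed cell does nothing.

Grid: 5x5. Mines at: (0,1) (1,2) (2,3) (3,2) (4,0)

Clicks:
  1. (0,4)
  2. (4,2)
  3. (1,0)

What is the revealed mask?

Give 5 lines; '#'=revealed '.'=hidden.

Click 1 (0,4) count=0: revealed 4 new [(0,3) (0,4) (1,3) (1,4)] -> total=4
Click 2 (4,2) count=1: revealed 1 new [(4,2)] -> total=5
Click 3 (1,0) count=1: revealed 1 new [(1,0)] -> total=6

Answer: ...##
#..##
.....
.....
..#..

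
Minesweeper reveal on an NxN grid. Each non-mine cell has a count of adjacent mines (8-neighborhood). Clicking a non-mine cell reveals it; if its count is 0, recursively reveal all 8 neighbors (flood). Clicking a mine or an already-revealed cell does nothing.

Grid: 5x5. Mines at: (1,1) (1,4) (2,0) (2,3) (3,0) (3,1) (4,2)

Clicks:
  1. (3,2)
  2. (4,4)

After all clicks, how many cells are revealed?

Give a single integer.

Answer: 5

Derivation:
Click 1 (3,2) count=3: revealed 1 new [(3,2)] -> total=1
Click 2 (4,4) count=0: revealed 4 new [(3,3) (3,4) (4,3) (4,4)] -> total=5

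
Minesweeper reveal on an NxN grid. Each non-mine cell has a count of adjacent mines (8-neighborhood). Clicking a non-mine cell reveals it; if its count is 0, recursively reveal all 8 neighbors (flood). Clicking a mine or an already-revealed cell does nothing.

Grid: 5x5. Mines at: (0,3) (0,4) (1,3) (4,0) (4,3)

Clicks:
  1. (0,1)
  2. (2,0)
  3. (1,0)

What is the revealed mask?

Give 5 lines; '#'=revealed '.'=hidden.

Answer: ###..
###..
###..
###..
.....

Derivation:
Click 1 (0,1) count=0: revealed 12 new [(0,0) (0,1) (0,2) (1,0) (1,1) (1,2) (2,0) (2,1) (2,2) (3,0) (3,1) (3,2)] -> total=12
Click 2 (2,0) count=0: revealed 0 new [(none)] -> total=12
Click 3 (1,0) count=0: revealed 0 new [(none)] -> total=12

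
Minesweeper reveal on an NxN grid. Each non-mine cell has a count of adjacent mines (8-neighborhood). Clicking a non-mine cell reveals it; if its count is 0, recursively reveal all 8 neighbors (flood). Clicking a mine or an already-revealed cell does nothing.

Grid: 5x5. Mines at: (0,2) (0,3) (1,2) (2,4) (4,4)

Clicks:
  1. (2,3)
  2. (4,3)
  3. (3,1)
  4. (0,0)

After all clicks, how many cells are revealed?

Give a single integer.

Answer: 16

Derivation:
Click 1 (2,3) count=2: revealed 1 new [(2,3)] -> total=1
Click 2 (4,3) count=1: revealed 1 new [(4,3)] -> total=2
Click 3 (3,1) count=0: revealed 14 new [(0,0) (0,1) (1,0) (1,1) (2,0) (2,1) (2,2) (3,0) (3,1) (3,2) (3,3) (4,0) (4,1) (4,2)] -> total=16
Click 4 (0,0) count=0: revealed 0 new [(none)] -> total=16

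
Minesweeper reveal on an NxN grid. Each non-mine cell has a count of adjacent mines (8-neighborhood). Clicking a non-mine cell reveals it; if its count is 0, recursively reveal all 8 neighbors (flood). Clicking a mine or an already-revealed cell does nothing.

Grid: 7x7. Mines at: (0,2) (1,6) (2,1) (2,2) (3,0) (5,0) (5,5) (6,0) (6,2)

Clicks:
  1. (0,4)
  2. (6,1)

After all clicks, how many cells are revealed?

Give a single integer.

Answer: 27

Derivation:
Click 1 (0,4) count=0: revealed 26 new [(0,3) (0,4) (0,5) (1,3) (1,4) (1,5) (2,3) (2,4) (2,5) (2,6) (3,1) (3,2) (3,3) (3,4) (3,5) (3,6) (4,1) (4,2) (4,3) (4,4) (4,5) (4,6) (5,1) (5,2) (5,3) (5,4)] -> total=26
Click 2 (6,1) count=3: revealed 1 new [(6,1)] -> total=27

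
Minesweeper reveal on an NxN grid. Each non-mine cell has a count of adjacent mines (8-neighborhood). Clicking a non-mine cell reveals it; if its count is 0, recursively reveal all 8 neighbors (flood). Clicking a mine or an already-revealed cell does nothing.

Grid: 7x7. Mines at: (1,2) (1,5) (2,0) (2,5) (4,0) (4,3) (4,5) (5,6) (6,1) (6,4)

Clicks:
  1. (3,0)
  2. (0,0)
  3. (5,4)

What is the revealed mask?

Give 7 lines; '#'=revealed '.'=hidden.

Click 1 (3,0) count=2: revealed 1 new [(3,0)] -> total=1
Click 2 (0,0) count=0: revealed 4 new [(0,0) (0,1) (1,0) (1,1)] -> total=5
Click 3 (5,4) count=3: revealed 1 new [(5,4)] -> total=6

Answer: ##.....
##.....
.......
#......
.......
....#..
.......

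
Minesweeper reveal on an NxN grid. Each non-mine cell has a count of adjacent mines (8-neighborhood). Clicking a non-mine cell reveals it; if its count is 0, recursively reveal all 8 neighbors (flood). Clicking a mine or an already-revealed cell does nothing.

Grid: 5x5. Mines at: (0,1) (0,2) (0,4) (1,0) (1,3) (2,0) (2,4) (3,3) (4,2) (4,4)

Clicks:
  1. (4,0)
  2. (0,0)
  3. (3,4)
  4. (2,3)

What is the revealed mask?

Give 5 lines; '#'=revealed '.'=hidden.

Answer: #....
.....
...#.
##..#
##...

Derivation:
Click 1 (4,0) count=0: revealed 4 new [(3,0) (3,1) (4,0) (4,1)] -> total=4
Click 2 (0,0) count=2: revealed 1 new [(0,0)] -> total=5
Click 3 (3,4) count=3: revealed 1 new [(3,4)] -> total=6
Click 4 (2,3) count=3: revealed 1 new [(2,3)] -> total=7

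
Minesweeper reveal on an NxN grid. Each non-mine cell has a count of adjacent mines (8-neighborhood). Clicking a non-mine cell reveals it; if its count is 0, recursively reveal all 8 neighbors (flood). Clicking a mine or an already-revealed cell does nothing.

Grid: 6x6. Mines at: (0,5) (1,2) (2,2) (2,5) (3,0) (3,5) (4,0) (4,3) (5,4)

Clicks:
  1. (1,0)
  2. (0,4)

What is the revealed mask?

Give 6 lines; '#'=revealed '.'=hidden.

Answer: ##..#.
##....
##....
......
......
......

Derivation:
Click 1 (1,0) count=0: revealed 6 new [(0,0) (0,1) (1,0) (1,1) (2,0) (2,1)] -> total=6
Click 2 (0,4) count=1: revealed 1 new [(0,4)] -> total=7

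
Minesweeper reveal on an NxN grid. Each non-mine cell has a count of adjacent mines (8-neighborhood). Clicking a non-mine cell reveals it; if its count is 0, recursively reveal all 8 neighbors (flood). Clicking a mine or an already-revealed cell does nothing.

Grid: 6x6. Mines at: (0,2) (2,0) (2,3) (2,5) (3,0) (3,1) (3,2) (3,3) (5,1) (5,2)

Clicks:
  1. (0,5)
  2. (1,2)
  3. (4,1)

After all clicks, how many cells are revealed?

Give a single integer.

Answer: 8

Derivation:
Click 1 (0,5) count=0: revealed 6 new [(0,3) (0,4) (0,5) (1,3) (1,4) (1,5)] -> total=6
Click 2 (1,2) count=2: revealed 1 new [(1,2)] -> total=7
Click 3 (4,1) count=5: revealed 1 new [(4,1)] -> total=8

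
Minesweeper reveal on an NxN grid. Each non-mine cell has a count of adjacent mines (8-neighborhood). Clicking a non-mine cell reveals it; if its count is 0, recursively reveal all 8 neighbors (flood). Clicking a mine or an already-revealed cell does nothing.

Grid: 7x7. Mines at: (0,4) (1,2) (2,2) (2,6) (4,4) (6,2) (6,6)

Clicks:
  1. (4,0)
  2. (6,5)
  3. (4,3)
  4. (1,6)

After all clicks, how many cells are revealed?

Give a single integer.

Click 1 (4,0) count=0: revealed 20 new [(0,0) (0,1) (1,0) (1,1) (2,0) (2,1) (3,0) (3,1) (3,2) (3,3) (4,0) (4,1) (4,2) (4,3) (5,0) (5,1) (5,2) (5,3) (6,0) (6,1)] -> total=20
Click 2 (6,5) count=1: revealed 1 new [(6,5)] -> total=21
Click 3 (4,3) count=1: revealed 0 new [(none)] -> total=21
Click 4 (1,6) count=1: revealed 1 new [(1,6)] -> total=22

Answer: 22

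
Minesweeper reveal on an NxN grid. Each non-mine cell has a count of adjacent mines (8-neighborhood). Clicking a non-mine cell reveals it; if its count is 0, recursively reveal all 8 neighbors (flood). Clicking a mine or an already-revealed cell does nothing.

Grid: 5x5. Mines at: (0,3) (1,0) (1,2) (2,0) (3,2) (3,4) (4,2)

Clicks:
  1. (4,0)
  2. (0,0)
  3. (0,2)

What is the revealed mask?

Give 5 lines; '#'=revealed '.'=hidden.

Click 1 (4,0) count=0: revealed 4 new [(3,0) (3,1) (4,0) (4,1)] -> total=4
Click 2 (0,0) count=1: revealed 1 new [(0,0)] -> total=5
Click 3 (0,2) count=2: revealed 1 new [(0,2)] -> total=6

Answer: #.#..
.....
.....
##...
##...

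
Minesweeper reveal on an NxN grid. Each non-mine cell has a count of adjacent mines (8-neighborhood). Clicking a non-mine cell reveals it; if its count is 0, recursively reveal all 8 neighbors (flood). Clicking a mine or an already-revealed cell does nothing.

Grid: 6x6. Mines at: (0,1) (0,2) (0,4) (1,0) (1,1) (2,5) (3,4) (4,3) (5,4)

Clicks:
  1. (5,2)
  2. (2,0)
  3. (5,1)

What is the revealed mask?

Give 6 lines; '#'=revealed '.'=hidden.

Answer: ......
......
###...
###...
###...
###...

Derivation:
Click 1 (5,2) count=1: revealed 1 new [(5,2)] -> total=1
Click 2 (2,0) count=2: revealed 1 new [(2,0)] -> total=2
Click 3 (5,1) count=0: revealed 10 new [(2,1) (2,2) (3,0) (3,1) (3,2) (4,0) (4,1) (4,2) (5,0) (5,1)] -> total=12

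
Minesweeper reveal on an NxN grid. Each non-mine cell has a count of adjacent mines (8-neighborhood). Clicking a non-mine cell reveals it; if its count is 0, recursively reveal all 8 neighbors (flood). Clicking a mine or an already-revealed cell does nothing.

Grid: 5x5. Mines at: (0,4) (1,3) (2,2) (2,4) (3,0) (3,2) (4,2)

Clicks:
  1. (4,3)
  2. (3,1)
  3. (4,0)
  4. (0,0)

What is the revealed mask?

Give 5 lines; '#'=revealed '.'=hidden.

Answer: ###..
###..
##...
.#...
#..#.

Derivation:
Click 1 (4,3) count=2: revealed 1 new [(4,3)] -> total=1
Click 2 (3,1) count=4: revealed 1 new [(3,1)] -> total=2
Click 3 (4,0) count=1: revealed 1 new [(4,0)] -> total=3
Click 4 (0,0) count=0: revealed 8 new [(0,0) (0,1) (0,2) (1,0) (1,1) (1,2) (2,0) (2,1)] -> total=11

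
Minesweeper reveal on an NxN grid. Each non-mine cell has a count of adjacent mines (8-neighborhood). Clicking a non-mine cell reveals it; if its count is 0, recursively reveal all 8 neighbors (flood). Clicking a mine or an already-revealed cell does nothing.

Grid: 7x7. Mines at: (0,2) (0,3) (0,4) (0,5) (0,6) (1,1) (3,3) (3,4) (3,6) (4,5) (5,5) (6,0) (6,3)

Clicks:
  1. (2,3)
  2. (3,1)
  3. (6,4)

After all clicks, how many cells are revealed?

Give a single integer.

Click 1 (2,3) count=2: revealed 1 new [(2,3)] -> total=1
Click 2 (3,1) count=0: revealed 12 new [(2,0) (2,1) (2,2) (3,0) (3,1) (3,2) (4,0) (4,1) (4,2) (5,0) (5,1) (5,2)] -> total=13
Click 3 (6,4) count=2: revealed 1 new [(6,4)] -> total=14

Answer: 14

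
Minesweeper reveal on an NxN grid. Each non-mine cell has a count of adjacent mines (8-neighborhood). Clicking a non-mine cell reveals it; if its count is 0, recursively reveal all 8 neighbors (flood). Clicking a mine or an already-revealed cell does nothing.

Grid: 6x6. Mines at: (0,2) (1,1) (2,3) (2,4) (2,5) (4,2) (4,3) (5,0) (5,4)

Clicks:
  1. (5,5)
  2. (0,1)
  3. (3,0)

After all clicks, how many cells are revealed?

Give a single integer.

Click 1 (5,5) count=1: revealed 1 new [(5,5)] -> total=1
Click 2 (0,1) count=2: revealed 1 new [(0,1)] -> total=2
Click 3 (3,0) count=0: revealed 6 new [(2,0) (2,1) (3,0) (3,1) (4,0) (4,1)] -> total=8

Answer: 8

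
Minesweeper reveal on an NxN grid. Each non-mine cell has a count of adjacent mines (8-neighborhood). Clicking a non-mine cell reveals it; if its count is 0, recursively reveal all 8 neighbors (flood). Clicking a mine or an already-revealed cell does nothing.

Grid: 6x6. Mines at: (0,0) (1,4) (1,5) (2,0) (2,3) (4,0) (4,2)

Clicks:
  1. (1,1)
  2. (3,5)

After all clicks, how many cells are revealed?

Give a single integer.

Click 1 (1,1) count=2: revealed 1 new [(1,1)] -> total=1
Click 2 (3,5) count=0: revealed 11 new [(2,4) (2,5) (3,3) (3,4) (3,5) (4,3) (4,4) (4,5) (5,3) (5,4) (5,5)] -> total=12

Answer: 12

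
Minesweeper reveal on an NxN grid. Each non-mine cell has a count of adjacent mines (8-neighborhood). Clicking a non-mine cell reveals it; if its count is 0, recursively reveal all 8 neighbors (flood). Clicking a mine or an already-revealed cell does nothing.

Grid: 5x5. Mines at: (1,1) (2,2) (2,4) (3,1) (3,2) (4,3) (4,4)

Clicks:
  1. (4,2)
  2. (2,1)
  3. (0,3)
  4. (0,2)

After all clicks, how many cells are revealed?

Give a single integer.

Click 1 (4,2) count=3: revealed 1 new [(4,2)] -> total=1
Click 2 (2,1) count=4: revealed 1 new [(2,1)] -> total=2
Click 3 (0,3) count=0: revealed 6 new [(0,2) (0,3) (0,4) (1,2) (1,3) (1,4)] -> total=8
Click 4 (0,2) count=1: revealed 0 new [(none)] -> total=8

Answer: 8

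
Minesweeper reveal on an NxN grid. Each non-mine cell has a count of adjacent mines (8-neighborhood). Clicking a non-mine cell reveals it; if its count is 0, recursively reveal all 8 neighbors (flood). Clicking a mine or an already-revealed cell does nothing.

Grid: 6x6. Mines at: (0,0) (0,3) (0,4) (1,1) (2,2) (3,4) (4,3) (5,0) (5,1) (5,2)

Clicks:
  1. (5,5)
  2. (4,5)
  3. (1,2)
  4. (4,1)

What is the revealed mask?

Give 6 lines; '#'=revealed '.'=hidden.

Click 1 (5,5) count=0: revealed 4 new [(4,4) (4,5) (5,4) (5,5)] -> total=4
Click 2 (4,5) count=1: revealed 0 new [(none)] -> total=4
Click 3 (1,2) count=3: revealed 1 new [(1,2)] -> total=5
Click 4 (4,1) count=3: revealed 1 new [(4,1)] -> total=6

Answer: ......
..#...
......
......
.#..##
....##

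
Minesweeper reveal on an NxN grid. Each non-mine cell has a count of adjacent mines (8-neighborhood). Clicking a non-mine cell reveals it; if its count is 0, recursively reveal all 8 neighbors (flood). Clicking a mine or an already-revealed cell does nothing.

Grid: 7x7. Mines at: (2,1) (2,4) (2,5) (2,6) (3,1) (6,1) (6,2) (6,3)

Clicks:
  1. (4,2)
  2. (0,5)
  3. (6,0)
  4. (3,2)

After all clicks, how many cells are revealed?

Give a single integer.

Click 1 (4,2) count=1: revealed 1 new [(4,2)] -> total=1
Click 2 (0,5) count=0: revealed 14 new [(0,0) (0,1) (0,2) (0,3) (0,4) (0,5) (0,6) (1,0) (1,1) (1,2) (1,3) (1,4) (1,5) (1,6)] -> total=15
Click 3 (6,0) count=1: revealed 1 new [(6,0)] -> total=16
Click 4 (3,2) count=2: revealed 1 new [(3,2)] -> total=17

Answer: 17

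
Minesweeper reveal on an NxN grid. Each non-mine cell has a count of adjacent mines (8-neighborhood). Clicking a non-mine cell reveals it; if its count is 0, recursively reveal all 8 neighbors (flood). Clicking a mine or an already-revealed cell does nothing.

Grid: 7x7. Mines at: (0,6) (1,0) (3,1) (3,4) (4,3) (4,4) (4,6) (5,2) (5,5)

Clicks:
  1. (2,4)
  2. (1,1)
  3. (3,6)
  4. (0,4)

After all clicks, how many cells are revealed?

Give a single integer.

Click 1 (2,4) count=1: revealed 1 new [(2,4)] -> total=1
Click 2 (1,1) count=1: revealed 1 new [(1,1)] -> total=2
Click 3 (3,6) count=1: revealed 1 new [(3,6)] -> total=3
Click 4 (0,4) count=0: revealed 13 new [(0,1) (0,2) (0,3) (0,4) (0,5) (1,2) (1,3) (1,4) (1,5) (2,1) (2,2) (2,3) (2,5)] -> total=16

Answer: 16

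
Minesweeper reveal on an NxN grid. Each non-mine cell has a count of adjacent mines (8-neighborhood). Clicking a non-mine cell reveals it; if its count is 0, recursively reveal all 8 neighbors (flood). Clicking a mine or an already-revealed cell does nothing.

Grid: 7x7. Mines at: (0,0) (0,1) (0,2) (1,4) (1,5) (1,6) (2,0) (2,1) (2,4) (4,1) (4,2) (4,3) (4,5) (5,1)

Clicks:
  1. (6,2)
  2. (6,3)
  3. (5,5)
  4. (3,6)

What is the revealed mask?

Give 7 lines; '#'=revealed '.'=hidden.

Click 1 (6,2) count=1: revealed 1 new [(6,2)] -> total=1
Click 2 (6,3) count=0: revealed 9 new [(5,2) (5,3) (5,4) (5,5) (5,6) (6,3) (6,4) (6,5) (6,6)] -> total=10
Click 3 (5,5) count=1: revealed 0 new [(none)] -> total=10
Click 4 (3,6) count=1: revealed 1 new [(3,6)] -> total=11

Answer: .......
.......
.......
......#
.......
..#####
..#####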